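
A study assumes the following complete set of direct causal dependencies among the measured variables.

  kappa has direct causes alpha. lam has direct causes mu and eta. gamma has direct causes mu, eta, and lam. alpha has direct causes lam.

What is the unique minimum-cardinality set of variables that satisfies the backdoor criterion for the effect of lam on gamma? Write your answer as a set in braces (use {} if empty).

{eta, mu}

Variables eligible for adjustment (non-descendants of lam, excluding lam and gamma): {eta, mu}.
Backdoor paths from lam to gamma:
  P1: lam <- eta -> gamma
  P2: lam <- mu -> gamma
The empty set is not sufficient: P1 (lam <- eta -> gamma) has no collider blocking it and no conditioned non-collider, so it is open.
Try {eta, mu}:
  P1: blocked at fork node eta ∈ conditioning set.
  P2: blocked at fork node mu ∈ conditioning set.
{eta, mu} contains no descendant of lam and blocks every backdoor path.
Every element of {eta, mu} is needed (dropping eta leaves P1 open; dropping mu leaves P2 open), so no proper subset is valid.
Among all size-2 subsets of the eligible variables, only {eta, mu} blocks every backdoor path, so it is the unique smallest valid adjustment set.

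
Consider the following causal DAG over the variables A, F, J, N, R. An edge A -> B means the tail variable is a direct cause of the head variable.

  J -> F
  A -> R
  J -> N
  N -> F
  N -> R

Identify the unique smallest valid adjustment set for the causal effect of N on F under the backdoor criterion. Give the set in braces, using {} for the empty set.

{J}

Variables eligible for adjustment (non-descendants of N, excluding N and F): {A, J}.
Backdoor paths from N to F:
  P1: N <- J -> F
The empty set is not sufficient: P1 (N <- J -> F) has no collider blocking it and no conditioned non-collider, so it is open.
Try {J}:
  P1: blocked at fork node J ∈ conditioning set.
{J} contains no descendant of N and blocks every backdoor path.
No other singleton works — e.g. {A} leaves P1 open — so {J} is the unique smallest valid adjustment set.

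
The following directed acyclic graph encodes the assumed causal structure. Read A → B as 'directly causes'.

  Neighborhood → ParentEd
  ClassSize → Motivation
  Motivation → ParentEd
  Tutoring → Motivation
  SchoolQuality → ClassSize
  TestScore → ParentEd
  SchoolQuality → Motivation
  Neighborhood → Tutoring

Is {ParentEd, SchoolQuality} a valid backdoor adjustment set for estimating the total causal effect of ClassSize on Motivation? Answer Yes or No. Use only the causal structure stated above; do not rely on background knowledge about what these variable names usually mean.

No

Backdoor paths from ClassSize to Motivation (paths whose first edge points into ClassSize):
  P1: ClassSize <- SchoolQuality -> Motivation
Condition 1 (no descendant of ClassSize in the set): FAILS — ParentEd is a descendant of ClassSize.
Condition 2 (every backdoor path blocked by {ParentEd, SchoolQuality}):
  P1: blocked at fork node SchoolQuality ∈ conditioning set.
{ParentEd, SchoolQuality} does not satisfy the backdoor criterion.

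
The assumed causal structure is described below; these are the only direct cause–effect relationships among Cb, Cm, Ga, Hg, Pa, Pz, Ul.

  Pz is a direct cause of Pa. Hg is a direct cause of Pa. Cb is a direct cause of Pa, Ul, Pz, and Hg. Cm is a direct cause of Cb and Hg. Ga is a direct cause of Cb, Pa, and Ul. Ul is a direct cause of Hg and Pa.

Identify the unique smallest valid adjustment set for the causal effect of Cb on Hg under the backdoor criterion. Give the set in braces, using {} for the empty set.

Variables eligible for adjustment (non-descendants of Cb, excluding Cb and Hg): {Cm, Ga}.
Backdoor paths from Cb to Hg:
  P1: Cb <- Ga -> Ul -> Hg
  P2: Cb <- Ga -> Ul -> Pa <- Hg
  P3: Cb <- Ga -> Pa <- Ul -> Hg
  P4: Cb <- Ga -> Pa <- Hg
  P5: Cb <- Cm -> Hg
The empty set is not sufficient: P1 (Cb <- Ga -> Ul -> Hg) has no collider blocking it and no conditioned non-collider, so it is open.
Try {Cm, Ga}:
  P1: blocked at fork node Ga ∈ conditioning set.
  P2: blocked at fork node Ga ∈ conditioning set.
  P3: blocked at fork node Ga ∈ conditioning set.
  P4: blocked at fork node Ga ∈ conditioning set.
  P5: blocked at fork node Cm ∈ conditioning set.
{Cm, Ga} contains no descendant of Cb and blocks every backdoor path.
Every element of {Cm, Ga} is needed (dropping Cm leaves P5 open; dropping Ga leaves P1 open), so no proper subset is valid.
Among all size-2 subsets of the eligible variables, only {Cm, Ga} blocks every backdoor path, so it is the unique smallest valid adjustment set.

{Cm, Ga}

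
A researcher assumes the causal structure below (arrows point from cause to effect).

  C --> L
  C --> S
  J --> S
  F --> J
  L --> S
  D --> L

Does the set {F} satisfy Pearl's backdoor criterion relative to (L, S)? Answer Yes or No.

No

Backdoor paths from L to S (paths whose first edge points into L):
  P1: L <- C -> S
Condition 1 (no descendant of L in the set): holds — descendants of L are {S}; none are in {F}.
Condition 2 (every backdoor path blocked by {F}):
  P1: open — no interior node is in the conditioning set.
{F} does not satisfy the backdoor criterion.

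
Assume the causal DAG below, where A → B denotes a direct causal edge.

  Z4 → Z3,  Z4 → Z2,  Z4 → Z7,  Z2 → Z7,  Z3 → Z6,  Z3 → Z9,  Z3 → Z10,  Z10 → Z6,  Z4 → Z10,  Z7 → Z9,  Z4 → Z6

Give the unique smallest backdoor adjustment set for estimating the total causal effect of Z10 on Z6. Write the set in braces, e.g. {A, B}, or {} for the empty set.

Variables eligible for adjustment (non-descendants of Z10, excluding Z10 and Z6): {Z2, Z3, Z4, Z7, Z9}.
Backdoor paths from Z10 to Z6:
  P1: Z10 <- Z4 -> Z3 -> Z6
  P2: Z10 <- Z4 -> Z2 -> Z7 -> Z9 <- Z3 -> Z6
  P3: Z10 <- Z4 -> Z7 -> Z9 <- Z3 -> Z6
  P4: Z10 <- Z4 -> Z6
  P5: Z10 <- Z3 <- Z4 -> Z6
  P6: Z10 <- Z3 -> Z9 <- Z7 <- Z4 -> Z6
  P7: Z10 <- Z3 -> Z9 <- Z7 <- Z2 <- Z4 -> Z6
  P8: Z10 <- Z3 -> Z6
The empty set is not sufficient: P1 (Z10 <- Z4 -> Z3 -> Z6) has no collider blocking it and no conditioned non-collider, so it is open.
Try {Z3, Z4}:
  P1: blocked at fork node Z4 ∈ conditioning set.
  P2: blocked at fork node Z4 ∈ conditioning set.
  P3: blocked at fork node Z4 ∈ conditioning set.
  P4: blocked at fork node Z4 ∈ conditioning set.
  P5: blocked at chain node Z3 ∈ conditioning set.
  P6: blocked at fork node Z3 ∈ conditioning set.
  P7: blocked at fork node Z3 ∈ conditioning set.
  P8: blocked at fork node Z3 ∈ conditioning set.
{Z3, Z4} contains no descendant of Z10 and blocks every backdoor path.
Every element of {Z3, Z4} is needed (dropping Z3 leaves P8 open; dropping Z4 leaves P4 open), so no proper subset is valid.
Among all size-2 subsets of the eligible variables, only {Z3, Z4} blocks every backdoor path, so it is the unique smallest valid adjustment set.

{Z3, Z4}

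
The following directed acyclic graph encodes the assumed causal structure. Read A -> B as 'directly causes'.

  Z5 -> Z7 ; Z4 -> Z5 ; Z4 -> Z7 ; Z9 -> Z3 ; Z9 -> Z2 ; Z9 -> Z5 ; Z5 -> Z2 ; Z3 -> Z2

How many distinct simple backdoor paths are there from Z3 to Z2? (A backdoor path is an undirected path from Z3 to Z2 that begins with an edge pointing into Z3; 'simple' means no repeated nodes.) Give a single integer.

2

A backdoor path from Z3 to Z2 is any simple undirected path whose first edge points into Z3 (i.e. leaves Z3 via a parent).
Parents of Z3: {Z9}.
Enumerating:
  P1: Z3 <- Z9 -> Z5 -> Z2
  P2: Z3 <- Z9 -> Z2
That exhausts the simple backdoor paths. Count: 2.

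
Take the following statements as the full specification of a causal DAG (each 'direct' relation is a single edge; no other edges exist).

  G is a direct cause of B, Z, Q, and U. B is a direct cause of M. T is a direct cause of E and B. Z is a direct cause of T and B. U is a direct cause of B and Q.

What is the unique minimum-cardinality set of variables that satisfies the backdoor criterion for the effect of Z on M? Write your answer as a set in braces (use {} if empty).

Variables eligible for adjustment (non-descendants of Z, excluding Z and M): {G, Q, U}.
Backdoor paths from Z to M:
  P1: Z <- G -> U -> B -> M
  P2: Z <- G -> Q <- U -> B -> M
  P3: Z <- G -> B -> M
The empty set is not sufficient: P1 (Z <- G -> U -> B -> M) has no collider blocking it and no conditioned non-collider, so it is open.
Try {G}:
  P1: blocked at fork node G ∈ conditioning set.
  P2: blocked at fork node G ∈ conditioning set.
  P3: blocked at fork node G ∈ conditioning set.
{G} contains no descendant of Z and blocks every backdoor path.
No other singleton works — e.g. {U} leaves P3 open — so {G} is the unique smallest valid adjustment set.

{G}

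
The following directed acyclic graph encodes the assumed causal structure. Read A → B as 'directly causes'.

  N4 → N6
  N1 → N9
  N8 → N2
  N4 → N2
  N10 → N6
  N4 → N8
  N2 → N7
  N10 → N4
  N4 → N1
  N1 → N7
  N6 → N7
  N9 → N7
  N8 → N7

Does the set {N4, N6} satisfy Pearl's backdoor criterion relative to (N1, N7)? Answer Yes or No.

Yes

Backdoor paths from N1 to N7 (paths whose first edge points into N1):
  P1: N1 <- N4 <- N10 -> N6 -> N7
  P2: N1 <- N4 -> N8 -> N2 -> N7
  P3: N1 <- N4 -> N8 -> N7
  P4: N1 <- N4 -> N6 -> N7
  P5: N1 <- N4 -> N2 <- N8 -> N7
  P6: N1 <- N4 -> N2 -> N7
Condition 1 (no descendant of N1 in the set): holds — descendants of N1 are {N7, N9}; none are in {N4, N6}.
Condition 2 (every backdoor path blocked by {N4, N6}):
  P1: blocked at chain node N4 ∈ conditioning set.
  P2: blocked at fork node N4 ∈ conditioning set.
  P3: blocked at fork node N4 ∈ conditioning set.
  P4: blocked at fork node N4 ∈ conditioning set.
  P5: blocked at fork node N4 ∈ conditioning set.
  P6: blocked at fork node N4 ∈ conditioning set.
{N4, N6} satisfies the backdoor criterion.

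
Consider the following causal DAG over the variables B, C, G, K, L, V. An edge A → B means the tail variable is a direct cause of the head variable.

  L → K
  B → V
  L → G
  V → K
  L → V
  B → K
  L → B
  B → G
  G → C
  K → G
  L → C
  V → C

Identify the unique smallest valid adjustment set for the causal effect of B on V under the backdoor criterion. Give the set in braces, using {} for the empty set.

{L}

Variables eligible for adjustment (non-descendants of B, excluding B and V): {L}.
Backdoor paths from B to V:
  P1: B <- L -> V
  P2: B <- L -> K <- V
  P3: B <- L -> K -> G -> C <- V
  P4: B <- L -> G <- K <- V
  P5: B <- L -> G -> C <- V
  P6: B <- L -> C <- V
  P7: B <- L -> C <- G <- K <- V
The empty set is not sufficient: P1 (B <- L -> V) has no collider blocking it and no conditioned non-collider, so it is open.
Try {L}:
  P1: blocked at fork node L ∈ conditioning set.
  P2: blocked at fork node L ∈ conditioning set.
  P3: blocked at fork node L ∈ conditioning set.
  P4: blocked at fork node L ∈ conditioning set.
  P5: blocked at fork node L ∈ conditioning set.
  P6: blocked at fork node L ∈ conditioning set.
  P7: blocked at fork node L ∈ conditioning set.
{L} contains no descendant of B and blocks every backdoor path.
{L} is the unique smallest valid adjustment set.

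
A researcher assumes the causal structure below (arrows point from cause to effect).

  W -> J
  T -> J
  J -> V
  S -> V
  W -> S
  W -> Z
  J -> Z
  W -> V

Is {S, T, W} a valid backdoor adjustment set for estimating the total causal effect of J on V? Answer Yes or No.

Backdoor paths from J to V (paths whose first edge points into J):
  P1: J <- W -> S -> V
  P2: J <- W -> V
Condition 1 (no descendant of J in the set): holds — descendants of J are {V, Z}; none are in {S, T, W}.
Condition 2 (every backdoor path blocked by {S, T, W}):
  P1: blocked at fork node W ∈ conditioning set.
  P2: blocked at fork node W ∈ conditioning set.
{S, T, W} satisfies the backdoor criterion.

Yes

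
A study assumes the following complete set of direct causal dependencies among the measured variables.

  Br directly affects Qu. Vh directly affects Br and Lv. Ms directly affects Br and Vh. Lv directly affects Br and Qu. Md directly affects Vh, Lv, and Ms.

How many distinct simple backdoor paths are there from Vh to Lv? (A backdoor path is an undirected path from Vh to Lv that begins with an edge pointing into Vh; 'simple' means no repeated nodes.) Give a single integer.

A backdoor path from Vh to Lv is any simple undirected path whose first edge points into Vh (i.e. leaves Vh via a parent).
Parents of Vh: {Md, Ms}.
Enumerating:
  P1: Vh <- Md -> Ms -> Br <- Lv
  P2: Vh <- Md -> Ms -> Br -> Qu <- Lv
  P3: Vh <- Md -> Lv
  P4: Vh <- Ms <- Md -> Lv
  P5: Vh <- Ms -> Br <- Lv
  P6: Vh <- Ms -> Br -> Qu <- Lv
That exhausts the simple backdoor paths. Count: 6.

6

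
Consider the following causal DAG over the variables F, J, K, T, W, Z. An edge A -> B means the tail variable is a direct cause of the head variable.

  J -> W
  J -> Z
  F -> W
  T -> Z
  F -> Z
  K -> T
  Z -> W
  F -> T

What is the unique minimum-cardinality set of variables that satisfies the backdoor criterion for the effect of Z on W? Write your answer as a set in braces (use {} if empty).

{F, J}

Variables eligible for adjustment (non-descendants of Z, excluding Z and W): {F, J, K, T}.
Backdoor paths from Z to W:
  P1: Z <- F -> W
  P2: Z <- T <- F -> W
  P3: Z <- J -> W
The empty set is not sufficient: P1 (Z <- F -> W) has no collider blocking it and no conditioned non-collider, so it is open.
Try {F, J}:
  P1: blocked at fork node F ∈ conditioning set.
  P2: blocked at fork node F ∈ conditioning set.
  P3: blocked at fork node J ∈ conditioning set.
{F, J} contains no descendant of Z and blocks every backdoor path.
Every element of {F, J} is needed (dropping F leaves P1 open; dropping J leaves P3 open), so no proper subset is valid.
Among all size-2 subsets of the eligible variables, only {F, J} blocks every backdoor path, so it is the unique smallest valid adjustment set.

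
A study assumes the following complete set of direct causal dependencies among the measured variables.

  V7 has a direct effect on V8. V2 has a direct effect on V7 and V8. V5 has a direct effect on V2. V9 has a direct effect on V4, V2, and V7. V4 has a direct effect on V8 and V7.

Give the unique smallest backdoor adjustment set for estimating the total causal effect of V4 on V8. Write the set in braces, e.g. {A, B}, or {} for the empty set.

{V9}

Variables eligible for adjustment (non-descendants of V4, excluding V4 and V8): {V2, V5, V9}.
Backdoor paths from V4 to V8:
  P1: V4 <- V9 -> V2 -> V7 -> V8
  P2: V4 <- V9 -> V2 -> V8
  P3: V4 <- V9 -> V7 <- V2 -> V8
  P4: V4 <- V9 -> V7 -> V8
The empty set is not sufficient: P1 (V4 <- V9 -> V2 -> V7 -> V8) has no collider blocking it and no conditioned non-collider, so it is open.
Try {V9}:
  P1: blocked at fork node V9 ∈ conditioning set.
  P2: blocked at fork node V9 ∈ conditioning set.
  P3: blocked at fork node V9 ∈ conditioning set.
  P4: blocked at fork node V9 ∈ conditioning set.
{V9} contains no descendant of V4 and blocks every backdoor path.
No other singleton works — e.g. {V5} leaves P1 open — so {V9} is the unique smallest valid adjustment set.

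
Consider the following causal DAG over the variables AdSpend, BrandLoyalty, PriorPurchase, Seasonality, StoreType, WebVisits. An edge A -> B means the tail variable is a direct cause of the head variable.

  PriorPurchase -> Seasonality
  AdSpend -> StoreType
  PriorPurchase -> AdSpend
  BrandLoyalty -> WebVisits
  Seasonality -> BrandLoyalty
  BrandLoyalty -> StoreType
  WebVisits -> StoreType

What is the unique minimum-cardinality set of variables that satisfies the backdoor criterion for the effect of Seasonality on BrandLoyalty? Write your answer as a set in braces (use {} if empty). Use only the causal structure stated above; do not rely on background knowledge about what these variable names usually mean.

Variables eligible for adjustment (non-descendants of Seasonality, excluding Seasonality and BrandLoyalty): {AdSpend, PriorPurchase}.
Backdoor paths from Seasonality to BrandLoyalty:
  P1: Seasonality <- PriorPurchase -> AdSpend -> StoreType <- BrandLoyalty
  P2: Seasonality <- PriorPurchase -> AdSpend -> StoreType <- WebVisits <- BrandLoyalty
Each backdoor path contains an unconditioned collider, so every path is already blocked with the empty conditioning set:
  P1: blocked at collider StoreType (neither it nor any descendant is in the conditioning set).
  P2: blocked at collider StoreType (neither it nor any descendant is in the conditioning set).
The empty set is therefore the unique smallest valid set.

{}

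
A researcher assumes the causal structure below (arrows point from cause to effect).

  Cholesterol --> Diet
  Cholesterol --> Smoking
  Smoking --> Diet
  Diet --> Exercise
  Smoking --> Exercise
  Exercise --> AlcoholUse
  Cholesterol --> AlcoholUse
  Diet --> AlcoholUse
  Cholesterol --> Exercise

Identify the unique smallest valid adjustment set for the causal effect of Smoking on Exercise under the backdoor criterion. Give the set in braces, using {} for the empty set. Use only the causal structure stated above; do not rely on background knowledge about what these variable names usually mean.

{Cholesterol}

Variables eligible for adjustment (non-descendants of Smoking, excluding Smoking and Exercise): {Cholesterol}.
Backdoor paths from Smoking to Exercise:
  P1: Smoking <- Cholesterol -> Diet -> Exercise
  P2: Smoking <- Cholesterol -> Diet -> AlcoholUse <- Exercise
  P3: Smoking <- Cholesterol -> Exercise
  P4: Smoking <- Cholesterol -> AlcoholUse <- Diet -> Exercise
  P5: Smoking <- Cholesterol -> AlcoholUse <- Exercise
The empty set is not sufficient: P1 (Smoking <- Cholesterol -> Diet -> Exercise) has no collider blocking it and no conditioned non-collider, so it is open.
Try {Cholesterol}:
  P1: blocked at fork node Cholesterol ∈ conditioning set.
  P2: blocked at fork node Cholesterol ∈ conditioning set.
  P3: blocked at fork node Cholesterol ∈ conditioning set.
  P4: blocked at fork node Cholesterol ∈ conditioning set.
  P5: blocked at fork node Cholesterol ∈ conditioning set.
{Cholesterol} contains no descendant of Smoking and blocks every backdoor path.
{Cholesterol} is the unique smallest valid adjustment set.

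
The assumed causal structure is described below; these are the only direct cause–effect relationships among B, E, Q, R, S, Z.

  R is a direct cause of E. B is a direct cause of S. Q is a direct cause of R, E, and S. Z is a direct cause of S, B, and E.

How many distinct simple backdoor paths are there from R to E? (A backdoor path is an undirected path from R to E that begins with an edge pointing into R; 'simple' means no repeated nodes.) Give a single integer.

A backdoor path from R to E is any simple undirected path whose first edge points into R (i.e. leaves R via a parent).
Parents of R: {Q}.
Enumerating:
  P1: R <- Q -> S <- Z -> E
  P2: R <- Q -> S <- B <- Z -> E
  P3: R <- Q -> E
That exhausts the simple backdoor paths. Count: 3.

3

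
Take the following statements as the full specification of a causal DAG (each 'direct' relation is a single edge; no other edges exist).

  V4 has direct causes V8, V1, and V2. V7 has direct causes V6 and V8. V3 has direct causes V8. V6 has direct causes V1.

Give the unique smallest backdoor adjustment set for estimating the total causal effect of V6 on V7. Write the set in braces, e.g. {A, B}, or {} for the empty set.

{}

Variables eligible for adjustment (non-descendants of V6, excluding V6 and V7): {V1, V2, V3, V4, V8}.
Backdoor paths from V6 to V7:
  P1: V6 <- V1 -> V4 <- V8 -> V7
Each backdoor path contains an unconditioned collider, so every path is already blocked with the empty conditioning set:
  P1: blocked at collider V4 (neither it nor any descendant is in the conditioning set).
The empty set is therefore the unique smallest valid set.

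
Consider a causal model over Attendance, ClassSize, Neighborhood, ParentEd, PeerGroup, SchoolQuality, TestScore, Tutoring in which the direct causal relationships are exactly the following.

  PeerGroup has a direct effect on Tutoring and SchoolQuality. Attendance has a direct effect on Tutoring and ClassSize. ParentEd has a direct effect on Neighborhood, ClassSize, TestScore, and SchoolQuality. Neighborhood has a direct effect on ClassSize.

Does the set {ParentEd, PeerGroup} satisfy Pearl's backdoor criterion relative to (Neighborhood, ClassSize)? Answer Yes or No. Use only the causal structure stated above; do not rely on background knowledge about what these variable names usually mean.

Yes

Backdoor paths from Neighborhood to ClassSize (paths whose first edge points into Neighborhood):
  P1: Neighborhood <- ParentEd -> SchoolQuality <- PeerGroup -> Tutoring <- Attendance -> ClassSize
  P2: Neighborhood <- ParentEd -> ClassSize
Condition 1 (no descendant of Neighborhood in the set): holds — descendants of Neighborhood are {ClassSize}; none are in {ParentEd, PeerGroup}.
Condition 2 (every backdoor path blocked by {ParentEd, PeerGroup}):
  P1: blocked at fork node ParentEd ∈ conditioning set.
  P2: blocked at fork node ParentEd ∈ conditioning set.
{ParentEd, PeerGroup} satisfies the backdoor criterion.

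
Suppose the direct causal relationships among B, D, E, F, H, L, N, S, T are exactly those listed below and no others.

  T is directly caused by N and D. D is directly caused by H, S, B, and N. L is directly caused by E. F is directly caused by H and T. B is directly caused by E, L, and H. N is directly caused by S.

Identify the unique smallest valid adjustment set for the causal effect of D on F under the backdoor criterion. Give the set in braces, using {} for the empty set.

{H, N}

Variables eligible for adjustment (non-descendants of D, excluding D and F): {B, E, H, L, N, S}.
Backdoor paths from D to F:
  P1: D <- H -> F
  P2: D <- B <- H -> F
  P3: D <- S -> N -> T -> F
  P4: D <- N -> T -> F
The empty set is not sufficient: P1 (D <- H -> F) has no collider blocking it and no conditioned non-collider, so it is open.
Try {H, N}:
  P1: blocked at fork node H ∈ conditioning set.
  P2: blocked at fork node H ∈ conditioning set.
  P3: blocked at chain node N ∈ conditioning set.
  P4: blocked at fork node N ∈ conditioning set.
{H, N} contains no descendant of D and blocks every backdoor path.
Every element of {H, N} is needed (dropping H leaves P1 open; dropping N leaves P3 open), so no proper subset is valid.
Among all size-2 subsets of the eligible variables, only {H, N} blocks every backdoor path, so it is the unique smallest valid adjustment set.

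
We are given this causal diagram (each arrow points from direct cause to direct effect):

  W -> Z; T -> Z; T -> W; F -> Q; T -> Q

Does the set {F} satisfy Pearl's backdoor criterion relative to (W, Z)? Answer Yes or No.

Backdoor paths from W to Z (paths whose first edge points into W):
  P1: W <- T -> Z
Condition 1 (no descendant of W in the set): holds — descendants of W are {Z}; none are in {F}.
Condition 2 (every backdoor path blocked by {F}):
  P1: open — no interior node is in the conditioning set.
{F} does not satisfy the backdoor criterion.

No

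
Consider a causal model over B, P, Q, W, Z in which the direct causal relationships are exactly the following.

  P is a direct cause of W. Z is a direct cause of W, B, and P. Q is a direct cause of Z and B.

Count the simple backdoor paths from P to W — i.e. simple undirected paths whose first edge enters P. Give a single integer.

A backdoor path from P to W is any simple undirected path whose first edge points into P (i.e. leaves P via a parent).
Parents of P: {Z}.
Enumerating:
  P1: P <- Z -> W
That exhausts the simple backdoor paths. Count: 1.

1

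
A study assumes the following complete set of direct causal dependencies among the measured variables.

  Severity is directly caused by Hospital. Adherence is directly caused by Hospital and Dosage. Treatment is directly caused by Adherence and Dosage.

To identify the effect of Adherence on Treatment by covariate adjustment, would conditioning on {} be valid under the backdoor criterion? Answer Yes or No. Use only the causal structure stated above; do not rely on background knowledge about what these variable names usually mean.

No

Backdoor paths from Adherence to Treatment (paths whose first edge points into Adherence):
  P1: Adherence <- Dosage -> Treatment
Condition 1 (no descendant of Adherence in the set): holds — descendants of Adherence are {Treatment}; none are in {}.
Condition 2 (every backdoor path blocked by {}):
  P1: open — no interior node is in the conditioning set.
{} does not satisfy the backdoor criterion.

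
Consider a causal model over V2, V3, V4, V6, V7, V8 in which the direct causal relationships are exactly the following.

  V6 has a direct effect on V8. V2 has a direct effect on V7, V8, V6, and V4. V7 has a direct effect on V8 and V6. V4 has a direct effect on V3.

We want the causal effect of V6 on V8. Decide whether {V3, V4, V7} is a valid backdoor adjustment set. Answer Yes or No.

Backdoor paths from V6 to V8 (paths whose first edge points into V6):
  P1: V6 <- V2 -> V7 -> V8
  P2: V6 <- V2 -> V8
  P3: V6 <- V7 <- V2 -> V8
  P4: V6 <- V7 -> V8
Condition 1 (no descendant of V6 in the set): holds — descendants of V6 are {V8}; none are in {V3, V4, V7}.
Condition 2 (every backdoor path blocked by {V3, V4, V7}):
  P1: blocked at chain node V7 ∈ conditioning set.
  P2: open — no interior node is in the conditioning set.
  P3: blocked at chain node V7 ∈ conditioning set.
  P4: blocked at fork node V7 ∈ conditioning set.
{V3, V4, V7} does not satisfy the backdoor criterion.

No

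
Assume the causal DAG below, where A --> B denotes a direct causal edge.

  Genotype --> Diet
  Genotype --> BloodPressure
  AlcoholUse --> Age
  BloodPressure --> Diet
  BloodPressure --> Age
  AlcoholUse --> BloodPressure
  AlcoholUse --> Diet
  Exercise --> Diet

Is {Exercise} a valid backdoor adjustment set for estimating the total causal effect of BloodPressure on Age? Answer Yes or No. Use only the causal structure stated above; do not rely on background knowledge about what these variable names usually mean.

Backdoor paths from BloodPressure to Age (paths whose first edge points into BloodPressure):
  P1: BloodPressure <- Genotype -> Diet <- AlcoholUse -> Age
  P2: BloodPressure <- AlcoholUse -> Age
Condition 1 (no descendant of BloodPressure in the set): holds — descendants of BloodPressure are {Age, Diet}; none are in {Exercise}.
Condition 2 (every backdoor path blocked by {Exercise}):
  P1: blocked at collider Diet (neither it nor any descendant is in the conditioning set).
  P2: open — no interior node is in the conditioning set.
{Exercise} does not satisfy the backdoor criterion.

No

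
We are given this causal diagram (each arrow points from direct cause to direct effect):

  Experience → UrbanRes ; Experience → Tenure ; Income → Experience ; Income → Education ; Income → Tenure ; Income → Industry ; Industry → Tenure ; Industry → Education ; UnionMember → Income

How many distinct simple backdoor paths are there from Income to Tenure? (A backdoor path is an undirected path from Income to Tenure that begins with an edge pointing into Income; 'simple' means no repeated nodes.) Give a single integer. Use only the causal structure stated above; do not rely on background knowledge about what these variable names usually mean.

A backdoor path from Income to Tenure is any simple undirected path whose first edge points into Income (i.e. leaves Income via a parent).
Parents of Income: {UnionMember}.
No simple path from any parent of Income reaches Tenure without revisiting Income, so there are no backdoor paths.

0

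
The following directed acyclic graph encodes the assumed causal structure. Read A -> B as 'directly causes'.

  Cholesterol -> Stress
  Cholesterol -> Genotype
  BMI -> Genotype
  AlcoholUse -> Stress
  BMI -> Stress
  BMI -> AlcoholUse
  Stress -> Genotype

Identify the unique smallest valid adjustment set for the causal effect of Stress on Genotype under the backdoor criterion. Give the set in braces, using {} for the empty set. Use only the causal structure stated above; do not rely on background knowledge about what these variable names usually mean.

{BMI, Cholesterol}

Variables eligible for adjustment (non-descendants of Stress, excluding Stress and Genotype): {AlcoholUse, BMI, Cholesterol}.
Backdoor paths from Stress to Genotype:
  P1: Stress <- BMI -> Genotype
  P2: Stress <- Cholesterol -> Genotype
  P3: Stress <- AlcoholUse <- BMI -> Genotype
The empty set is not sufficient: P1 (Stress <- BMI -> Genotype) has no collider blocking it and no conditioned non-collider, so it is open.
Try {BMI, Cholesterol}:
  P1: blocked at fork node BMI ∈ conditioning set.
  P2: blocked at fork node Cholesterol ∈ conditioning set.
  P3: blocked at fork node BMI ∈ conditioning set.
{BMI, Cholesterol} contains no descendant of Stress and blocks every backdoor path.
Every element of {BMI, Cholesterol} is needed (dropping BMI leaves P1 open; dropping Cholesterol leaves P2 open), so no proper subset is valid.
Among all size-2 subsets of the eligible variables, only {BMI, Cholesterol} blocks every backdoor path, so it is the unique smallest valid adjustment set.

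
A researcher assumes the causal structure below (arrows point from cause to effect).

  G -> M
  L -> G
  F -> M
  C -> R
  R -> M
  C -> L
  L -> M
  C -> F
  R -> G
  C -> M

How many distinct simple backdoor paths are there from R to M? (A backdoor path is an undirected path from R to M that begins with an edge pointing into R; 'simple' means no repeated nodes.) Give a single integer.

4

A backdoor path from R to M is any simple undirected path whose first edge points into R (i.e. leaves R via a parent).
Parents of R: {C}.
Enumerating:
  P1: R <- C -> F -> M
  P2: R <- C -> L -> G -> M
  P3: R <- C -> L -> M
  P4: R <- C -> M
That exhausts the simple backdoor paths. Count: 4.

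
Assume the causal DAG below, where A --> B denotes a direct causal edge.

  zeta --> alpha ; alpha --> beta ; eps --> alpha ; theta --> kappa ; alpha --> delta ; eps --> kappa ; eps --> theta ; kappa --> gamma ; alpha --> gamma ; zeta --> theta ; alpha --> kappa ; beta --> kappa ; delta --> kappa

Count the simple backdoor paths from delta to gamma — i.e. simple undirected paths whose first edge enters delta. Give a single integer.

A backdoor path from delta to gamma is any simple undirected path whose first edge points into delta (i.e. leaves delta via a parent).
Parents of delta: {alpha}.
Enumerating:
  P1: delta <- alpha <- eps -> theta -> kappa -> gamma
  P2: delta <- alpha <- eps -> kappa -> gamma
  P3: delta <- alpha <- zeta -> theta <- eps -> kappa -> gamma
  P4: delta <- alpha <- zeta -> theta -> kappa -> gamma
  P5: delta <- alpha -> beta -> kappa -> gamma
  P6: delta <- alpha -> kappa -> gamma
  P7: delta <- alpha -> gamma
That exhausts the simple backdoor paths. Count: 7.

7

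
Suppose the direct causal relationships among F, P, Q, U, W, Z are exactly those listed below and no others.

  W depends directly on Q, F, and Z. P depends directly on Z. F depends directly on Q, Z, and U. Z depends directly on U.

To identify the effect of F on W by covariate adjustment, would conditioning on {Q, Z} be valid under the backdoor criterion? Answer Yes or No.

Yes

Backdoor paths from F to W (paths whose first edge points into F):
  P1: F <- Q -> W
  P2: F <- U -> Z -> W
  P3: F <- Z -> W
Condition 1 (no descendant of F in the set): holds — descendants of F are {W}; none are in {Q, Z}.
Condition 2 (every backdoor path blocked by {Q, Z}):
  P1: blocked at fork node Q ∈ conditioning set.
  P2: blocked at chain node Z ∈ conditioning set.
  P3: blocked at fork node Z ∈ conditioning set.
{Q, Z} satisfies the backdoor criterion.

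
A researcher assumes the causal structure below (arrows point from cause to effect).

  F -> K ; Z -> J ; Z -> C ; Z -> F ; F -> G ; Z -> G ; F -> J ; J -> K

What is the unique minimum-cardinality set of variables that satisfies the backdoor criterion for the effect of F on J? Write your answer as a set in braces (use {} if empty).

{Z}

Variables eligible for adjustment (non-descendants of F, excluding F and J): {C, Z}.
Backdoor paths from F to J:
  P1: F <- Z -> J
The empty set is not sufficient: P1 (F <- Z -> J) has no collider blocking it and no conditioned non-collider, so it is open.
Try {Z}:
  P1: blocked at fork node Z ∈ conditioning set.
{Z} contains no descendant of F and blocks every backdoor path.
No other singleton works — e.g. {C} leaves P1 open — so {Z} is the unique smallest valid adjustment set.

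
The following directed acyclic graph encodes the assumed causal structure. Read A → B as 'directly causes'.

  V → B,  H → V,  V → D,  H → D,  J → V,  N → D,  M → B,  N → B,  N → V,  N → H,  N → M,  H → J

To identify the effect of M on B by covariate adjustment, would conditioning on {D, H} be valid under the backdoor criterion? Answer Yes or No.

No

Backdoor paths from M to B (paths whose first edge points into M):
  P1: M <- N -> H -> J -> V -> B
  P2: M <- N -> H -> V -> B
  P3: M <- N -> H -> D <- V -> B
  P4: M <- N -> V -> B
  P5: M <- N -> D <- H -> J -> V -> B
  P6: M <- N -> D <- H -> V -> B
  P7: M <- N -> D <- V -> B
  P8: M <- N -> B
Condition 1 (no descendant of M in the set): holds — descendants of M are {B}; none are in {D, H}.
Condition 2 (every backdoor path blocked by {D, H}):
  P1: blocked at chain node H ∈ conditioning set.
  P2: blocked at chain node H ∈ conditioning set.
  P3: blocked at chain node H ∈ conditioning set.
  P4: open — no interior node is in the conditioning set.
  P5: blocked at fork node H ∈ conditioning set.
  P6: blocked at fork node H ∈ conditioning set.
  P7: open — collider(s) D are conditioned on (or have a conditioned descendant) and no non-collider on the path is in the set.
  P8: open — no interior node is in the conditioning set.
{D, H} does not satisfy the backdoor criterion.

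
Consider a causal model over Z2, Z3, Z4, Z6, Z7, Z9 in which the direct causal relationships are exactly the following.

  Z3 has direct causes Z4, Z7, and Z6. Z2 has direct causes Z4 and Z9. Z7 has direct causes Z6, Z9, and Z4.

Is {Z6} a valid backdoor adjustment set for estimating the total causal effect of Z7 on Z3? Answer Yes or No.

No

Backdoor paths from Z7 to Z3 (paths whose first edge points into Z7):
  P1: Z7 <- Z6 -> Z3
  P2: Z7 <- Z9 -> Z2 <- Z4 -> Z3
  P3: Z7 <- Z4 -> Z3
Condition 1 (no descendant of Z7 in the set): holds — descendants of Z7 are {Z3}; none are in {Z6}.
Condition 2 (every backdoor path blocked by {Z6}):
  P1: blocked at fork node Z6 ∈ conditioning set.
  P2: blocked at collider Z2 (neither it nor any descendant is in the conditioning set).
  P3: open — no interior node is in the conditioning set.
{Z6} does not satisfy the backdoor criterion.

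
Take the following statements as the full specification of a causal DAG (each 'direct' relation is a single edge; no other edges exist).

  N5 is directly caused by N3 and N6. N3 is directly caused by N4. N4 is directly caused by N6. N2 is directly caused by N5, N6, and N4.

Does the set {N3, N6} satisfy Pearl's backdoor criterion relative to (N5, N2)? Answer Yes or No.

Yes

Backdoor paths from N5 to N2 (paths whose first edge points into N5):
  P1: N5 <- N6 -> N4 -> N2
  P2: N5 <- N6 -> N2
  P3: N5 <- N3 <- N4 <- N6 -> N2
  P4: N5 <- N3 <- N4 -> N2
Condition 1 (no descendant of N5 in the set): holds — descendants of N5 are {N2}; none are in {N3, N6}.
Condition 2 (every backdoor path blocked by {N3, N6}):
  P1: blocked at fork node N6 ∈ conditioning set.
  P2: blocked at fork node N6 ∈ conditioning set.
  P3: blocked at chain node N3 ∈ conditioning set.
  P4: blocked at chain node N3 ∈ conditioning set.
{N3, N6} satisfies the backdoor criterion.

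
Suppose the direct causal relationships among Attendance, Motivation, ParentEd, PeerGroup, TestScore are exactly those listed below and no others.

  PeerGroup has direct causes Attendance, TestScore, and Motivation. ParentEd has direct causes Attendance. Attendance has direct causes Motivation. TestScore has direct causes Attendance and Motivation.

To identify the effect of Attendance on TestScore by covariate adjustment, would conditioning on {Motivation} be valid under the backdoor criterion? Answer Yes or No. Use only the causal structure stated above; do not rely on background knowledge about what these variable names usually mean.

Backdoor paths from Attendance to TestScore (paths whose first edge points into Attendance):
  P1: Attendance <- Motivation -> TestScore
  P2: Attendance <- Motivation -> PeerGroup <- TestScore
Condition 1 (no descendant of Attendance in the set): holds — descendants of Attendance are {ParentEd, PeerGroup, TestScore}; none are in {Motivation}.
Condition 2 (every backdoor path blocked by {Motivation}):
  P1: blocked at fork node Motivation ∈ conditioning set.
  P2: blocked at fork node Motivation ∈ conditioning set.
{Motivation} satisfies the backdoor criterion.

Yes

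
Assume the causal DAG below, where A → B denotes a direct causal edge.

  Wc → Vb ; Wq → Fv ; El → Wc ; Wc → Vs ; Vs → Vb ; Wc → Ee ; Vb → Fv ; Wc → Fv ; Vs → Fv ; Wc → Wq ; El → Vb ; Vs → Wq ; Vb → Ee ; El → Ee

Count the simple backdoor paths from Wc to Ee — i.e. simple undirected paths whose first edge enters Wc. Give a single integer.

2

A backdoor path from Wc to Ee is any simple undirected path whose first edge points into Wc (i.e. leaves Wc via a parent).
Parents of Wc: {El}.
Enumerating:
  P1: Wc <- El -> Vb -> Ee
  P2: Wc <- El -> Ee
That exhausts the simple backdoor paths. Count: 2.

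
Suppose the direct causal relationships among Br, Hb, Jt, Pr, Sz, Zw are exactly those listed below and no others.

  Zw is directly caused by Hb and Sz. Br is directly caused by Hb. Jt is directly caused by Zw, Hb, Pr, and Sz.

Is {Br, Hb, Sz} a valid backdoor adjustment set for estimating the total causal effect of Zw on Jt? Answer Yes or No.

Yes

Backdoor paths from Zw to Jt (paths whose first edge points into Zw):
  P1: Zw <- Hb -> Jt
  P2: Zw <- Sz -> Jt
Condition 1 (no descendant of Zw in the set): holds — descendants of Zw are {Jt}; none are in {Br, Hb, Sz}.
Condition 2 (every backdoor path blocked by {Br, Hb, Sz}):
  P1: blocked at fork node Hb ∈ conditioning set.
  P2: blocked at fork node Sz ∈ conditioning set.
{Br, Hb, Sz} satisfies the backdoor criterion.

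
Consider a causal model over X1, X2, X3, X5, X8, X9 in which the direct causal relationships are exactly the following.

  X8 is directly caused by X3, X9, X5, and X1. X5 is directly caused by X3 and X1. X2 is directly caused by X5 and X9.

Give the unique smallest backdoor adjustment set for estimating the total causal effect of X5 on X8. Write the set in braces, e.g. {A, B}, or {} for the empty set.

{X1, X3}

Variables eligible for adjustment (non-descendants of X5, excluding X5 and X8): {X1, X3, X9}.
Backdoor paths from X5 to X8:
  P1: X5 <- X1 -> X8
  P2: X5 <- X3 -> X8
The empty set is not sufficient: P1 (X5 <- X1 -> X8) has no collider blocking it and no conditioned non-collider, so it is open.
Try {X1, X3}:
  P1: blocked at fork node X1 ∈ conditioning set.
  P2: blocked at fork node X3 ∈ conditioning set.
{X1, X3} contains no descendant of X5 and blocks every backdoor path.
Every element of {X1, X3} is needed (dropping X1 leaves P1 open; dropping X3 leaves P2 open), so no proper subset is valid.
Among all size-2 subsets of the eligible variables, only {X1, X3} blocks every backdoor path, so it is the unique smallest valid adjustment set.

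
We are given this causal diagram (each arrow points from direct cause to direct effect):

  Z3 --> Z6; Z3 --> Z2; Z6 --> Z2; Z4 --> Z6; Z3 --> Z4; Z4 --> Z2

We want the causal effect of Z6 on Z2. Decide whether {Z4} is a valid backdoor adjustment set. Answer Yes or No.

Backdoor paths from Z6 to Z2 (paths whose first edge points into Z6):
  P1: Z6 <- Z3 -> Z4 -> Z2
  P2: Z6 <- Z3 -> Z2
  P3: Z6 <- Z4 <- Z3 -> Z2
  P4: Z6 <- Z4 -> Z2
Condition 1 (no descendant of Z6 in the set): holds — descendants of Z6 are {Z2}; none are in {Z4}.
Condition 2 (every backdoor path blocked by {Z4}):
  P1: blocked at chain node Z4 ∈ conditioning set.
  P2: open — no interior node is in the conditioning set.
  P3: blocked at chain node Z4 ∈ conditioning set.
  P4: blocked at fork node Z4 ∈ conditioning set.
{Z4} does not satisfy the backdoor criterion.

No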